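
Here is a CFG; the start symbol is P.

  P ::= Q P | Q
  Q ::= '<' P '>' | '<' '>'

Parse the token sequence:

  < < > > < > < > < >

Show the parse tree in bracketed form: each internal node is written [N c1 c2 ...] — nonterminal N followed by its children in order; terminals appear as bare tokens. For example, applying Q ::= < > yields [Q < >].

P
Q P
< P > P
< Q > P
< < > > P
< < > > Q P
< < > > < > P
< < > > < > Q P
< < > > < > < > P
< < > > < > < > Q
< < > > < > < > < >

[P [Q < [P [Q < >]] >] [P [Q < >] [P [Q < >] [P [Q < >]]]]]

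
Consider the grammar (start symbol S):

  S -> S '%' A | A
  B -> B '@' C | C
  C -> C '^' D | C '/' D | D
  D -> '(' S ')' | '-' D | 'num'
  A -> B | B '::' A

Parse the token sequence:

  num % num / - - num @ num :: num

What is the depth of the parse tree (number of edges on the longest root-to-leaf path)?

8

[S [S [A [B [C [D num]]]]] % [A [B [B [C [C [D num]] / [D - [D - [D num]]]]] @ [C [D num]]] :: [A [B [C [D num]]]]]]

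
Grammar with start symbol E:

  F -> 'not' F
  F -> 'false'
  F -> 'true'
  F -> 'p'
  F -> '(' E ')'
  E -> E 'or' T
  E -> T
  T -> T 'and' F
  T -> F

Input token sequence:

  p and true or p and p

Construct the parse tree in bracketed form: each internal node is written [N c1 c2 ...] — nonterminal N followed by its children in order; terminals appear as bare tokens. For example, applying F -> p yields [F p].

E
E or T
T or T
T and F or T
F and F or T
p and F or T
p and true or T
p and true or T and F
p and true or F and F
p and true or p and F
p and true or p and p

[E [E [T [T [F p]] and [F true]]] or [T [T [F p]] and [F p]]]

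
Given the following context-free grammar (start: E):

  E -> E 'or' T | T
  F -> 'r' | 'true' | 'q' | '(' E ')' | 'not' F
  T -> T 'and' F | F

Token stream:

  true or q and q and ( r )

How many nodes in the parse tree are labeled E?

3

[E [E [T [F true]]] or [T [T [T [F q]] and [F q]] and [F ( [E [T [F r]]] )]]]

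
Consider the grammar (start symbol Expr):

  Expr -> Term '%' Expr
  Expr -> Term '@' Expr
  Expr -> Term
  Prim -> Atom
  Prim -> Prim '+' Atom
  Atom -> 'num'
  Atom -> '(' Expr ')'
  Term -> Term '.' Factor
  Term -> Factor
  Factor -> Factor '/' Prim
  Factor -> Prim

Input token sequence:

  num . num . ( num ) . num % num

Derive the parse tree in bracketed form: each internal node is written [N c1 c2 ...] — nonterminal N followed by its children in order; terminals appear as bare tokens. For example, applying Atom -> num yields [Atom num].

[Expr [Term [Term [Term [Term [Factor [Prim [Atom num]]]] . [Factor [Prim [Atom num]]]] . [Factor [Prim [Atom ( [Expr [Term [Factor [Prim [Atom num]]]]] )]]]] . [Factor [Prim [Atom num]]]] % [Expr [Term [Factor [Prim [Atom num]]]]]]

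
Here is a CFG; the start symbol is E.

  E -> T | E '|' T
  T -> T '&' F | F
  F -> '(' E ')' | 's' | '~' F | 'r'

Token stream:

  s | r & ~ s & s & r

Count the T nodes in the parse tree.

[E [E [T [F s]]] | [T [T [T [T [F r]] & [F ~ [F s]]] & [F s]] & [F r]]]

5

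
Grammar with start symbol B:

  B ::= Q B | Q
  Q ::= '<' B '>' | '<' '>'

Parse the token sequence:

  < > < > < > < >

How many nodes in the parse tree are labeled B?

[B [Q < >] [B [Q < >] [B [Q < >] [B [Q < >]]]]]

4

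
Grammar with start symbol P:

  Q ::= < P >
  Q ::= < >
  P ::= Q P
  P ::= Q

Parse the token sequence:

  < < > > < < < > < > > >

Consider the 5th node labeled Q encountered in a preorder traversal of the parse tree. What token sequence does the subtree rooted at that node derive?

< >

[P [Q < [P [Q < >]] >] [P [Q < [P [Q < [P [Q < >] [P [Q < >]]] >]] >]]]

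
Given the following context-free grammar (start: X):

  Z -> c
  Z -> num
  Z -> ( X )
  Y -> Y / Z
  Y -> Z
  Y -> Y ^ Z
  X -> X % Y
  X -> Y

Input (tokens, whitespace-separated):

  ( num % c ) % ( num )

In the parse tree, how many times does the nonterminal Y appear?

5

[X [X [Y [Z ( [X [X [Y [Z num]]] % [Y [Z c]]] )]]] % [Y [Z ( [X [Y [Z num]]] )]]]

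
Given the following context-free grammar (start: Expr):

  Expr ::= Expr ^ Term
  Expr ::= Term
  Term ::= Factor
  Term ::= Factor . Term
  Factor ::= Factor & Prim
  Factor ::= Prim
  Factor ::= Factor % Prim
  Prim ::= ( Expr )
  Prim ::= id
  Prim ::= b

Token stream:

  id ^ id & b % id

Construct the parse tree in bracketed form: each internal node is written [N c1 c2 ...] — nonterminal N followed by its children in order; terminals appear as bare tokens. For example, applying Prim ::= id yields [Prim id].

Expr
Expr ^ Term
Term ^ Term
Factor ^ Term
Prim ^ Term
id ^ Term
id ^ Factor
id ^ Factor % Prim
id ^ Factor & Prim % Prim
id ^ Prim & Prim % Prim
id ^ id & Prim % Prim
id ^ id & b % Prim
id ^ id & b % id

[Expr [Expr [Term [Factor [Prim id]]]] ^ [Term [Factor [Factor [Factor [Prim id]] & [Prim b]] % [Prim id]]]]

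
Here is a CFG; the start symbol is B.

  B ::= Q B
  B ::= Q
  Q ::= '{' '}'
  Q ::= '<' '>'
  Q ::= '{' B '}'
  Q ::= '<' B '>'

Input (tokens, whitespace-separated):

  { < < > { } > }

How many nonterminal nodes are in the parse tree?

[B [Q { [B [Q < [B [Q < >] [B [Q { }]]] >]] }]]

8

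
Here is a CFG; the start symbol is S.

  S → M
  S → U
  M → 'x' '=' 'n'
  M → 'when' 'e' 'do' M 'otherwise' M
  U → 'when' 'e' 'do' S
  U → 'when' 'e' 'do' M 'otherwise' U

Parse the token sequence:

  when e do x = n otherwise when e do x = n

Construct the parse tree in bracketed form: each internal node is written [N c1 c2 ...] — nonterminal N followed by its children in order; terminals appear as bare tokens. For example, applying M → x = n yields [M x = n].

S
U
when e do M otherwise U
when e do x = n otherwise U
when e do x = n otherwise when e do S
when e do x = n otherwise when e do M
when e do x = n otherwise when e do x = n

[S [U when e do [M x = n] otherwise [U when e do [S [M x = n]]]]]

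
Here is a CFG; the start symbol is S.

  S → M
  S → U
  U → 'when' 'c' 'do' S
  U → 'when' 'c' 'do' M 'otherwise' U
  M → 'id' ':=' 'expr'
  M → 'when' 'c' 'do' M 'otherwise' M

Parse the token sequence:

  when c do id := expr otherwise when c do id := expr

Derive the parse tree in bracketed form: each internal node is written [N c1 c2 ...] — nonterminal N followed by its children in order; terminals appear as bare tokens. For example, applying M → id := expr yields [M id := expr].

S
U
when c do M otherwise U
when c do id := expr otherwise U
when c do id := expr otherwise when c do S
when c do id := expr otherwise when c do M
when c do id := expr otherwise when c do id := expr

[S [U when c do [M id := expr] otherwise [U when c do [S [M id := expr]]]]]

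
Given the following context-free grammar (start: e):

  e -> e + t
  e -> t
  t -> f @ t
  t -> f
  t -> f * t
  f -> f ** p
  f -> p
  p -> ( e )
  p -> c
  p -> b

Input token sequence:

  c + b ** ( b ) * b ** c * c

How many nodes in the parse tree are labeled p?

[e [e [t [f [p c]]]] + [t [f [f [p b]] ** [p ( [e [t [f [p b]]]] )]] * [t [f [f [p b]] ** [p c]] * [t [f [p c]]]]]]

7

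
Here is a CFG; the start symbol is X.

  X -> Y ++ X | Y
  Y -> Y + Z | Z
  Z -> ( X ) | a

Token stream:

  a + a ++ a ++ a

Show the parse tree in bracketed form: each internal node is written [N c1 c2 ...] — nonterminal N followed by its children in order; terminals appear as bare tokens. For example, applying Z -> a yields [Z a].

[X [Y [Y [Z a]] + [Z a]] ++ [X [Y [Z a]] ++ [X [Y [Z a]]]]]

X
Y ++ X
Y + Z ++ X
Z + Z ++ X
a + Z ++ X
a + a ++ X
a + a ++ Y ++ X
a + a ++ Z ++ X
a + a ++ a ++ X
a + a ++ a ++ Y
a + a ++ a ++ Z
a + a ++ a ++ a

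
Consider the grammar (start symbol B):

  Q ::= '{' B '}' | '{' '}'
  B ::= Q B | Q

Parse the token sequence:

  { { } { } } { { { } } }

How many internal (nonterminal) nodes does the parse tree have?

12

[B [Q { [B [Q { }] [B [Q { }]]] }] [B [Q { [B [Q { [B [Q { }]] }]] }]]]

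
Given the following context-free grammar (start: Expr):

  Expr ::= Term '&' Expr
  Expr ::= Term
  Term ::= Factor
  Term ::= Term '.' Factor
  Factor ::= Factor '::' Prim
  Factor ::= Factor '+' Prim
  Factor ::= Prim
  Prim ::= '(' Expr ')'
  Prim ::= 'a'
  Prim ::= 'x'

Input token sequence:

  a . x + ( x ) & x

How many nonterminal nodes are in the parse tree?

[Expr [Term [Term [Factor [Prim a]]] . [Factor [Factor [Prim x]] + [Prim ( [Expr [Term [Factor [Prim x]]]] )]]] & [Expr [Term [Factor [Prim x]]]]]

17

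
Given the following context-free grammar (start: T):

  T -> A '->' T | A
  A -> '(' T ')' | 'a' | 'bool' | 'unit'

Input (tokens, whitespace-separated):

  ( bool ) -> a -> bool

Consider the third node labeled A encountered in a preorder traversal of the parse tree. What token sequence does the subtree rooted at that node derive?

a

[T [A ( [T [A bool]] )] -> [T [A a] -> [T [A bool]]]]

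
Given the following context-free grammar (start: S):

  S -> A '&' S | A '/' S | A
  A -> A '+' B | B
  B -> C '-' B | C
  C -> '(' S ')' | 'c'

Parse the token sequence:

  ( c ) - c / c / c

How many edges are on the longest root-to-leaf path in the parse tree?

8

[S [A [B [C ( [S [A [B [C c]]]] )] - [B [C c]]]] / [S [A [B [C c]]] / [S [A [B [C c]]]]]]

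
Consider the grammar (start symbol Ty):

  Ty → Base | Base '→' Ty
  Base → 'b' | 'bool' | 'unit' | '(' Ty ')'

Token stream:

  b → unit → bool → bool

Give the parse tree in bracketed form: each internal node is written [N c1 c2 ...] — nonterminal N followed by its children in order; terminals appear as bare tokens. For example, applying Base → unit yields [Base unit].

[Ty [Base b] → [Ty [Base unit] → [Ty [Base bool] → [Ty [Base bool]]]]]

Ty
Base → Ty
b → Ty
b → Base → Ty
b → unit → Ty
b → unit → Base → Ty
b → unit → bool → Ty
b → unit → bool → Base
b → unit → bool → bool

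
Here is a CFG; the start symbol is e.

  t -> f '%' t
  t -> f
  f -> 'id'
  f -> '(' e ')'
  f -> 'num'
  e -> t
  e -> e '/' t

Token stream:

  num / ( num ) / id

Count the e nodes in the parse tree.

4

[e [e [e [t [f num]]] / [t [f ( [e [t [f num]]] )]]] / [t [f id]]]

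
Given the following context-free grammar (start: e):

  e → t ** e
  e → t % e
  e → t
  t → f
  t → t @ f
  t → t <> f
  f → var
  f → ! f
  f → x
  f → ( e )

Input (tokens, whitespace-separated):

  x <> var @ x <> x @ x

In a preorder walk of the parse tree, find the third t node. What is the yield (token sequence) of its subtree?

x <> var @ x

[e [t [t [t [t [t [f x]] <> [f var]] @ [f x]] <> [f x]] @ [f x]]]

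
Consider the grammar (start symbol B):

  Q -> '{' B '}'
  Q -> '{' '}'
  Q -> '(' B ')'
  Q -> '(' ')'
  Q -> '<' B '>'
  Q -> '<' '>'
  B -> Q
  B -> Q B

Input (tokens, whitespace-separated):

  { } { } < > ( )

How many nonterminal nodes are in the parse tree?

8

[B [Q { }] [B [Q { }] [B [Q < >] [B [Q ( )]]]]]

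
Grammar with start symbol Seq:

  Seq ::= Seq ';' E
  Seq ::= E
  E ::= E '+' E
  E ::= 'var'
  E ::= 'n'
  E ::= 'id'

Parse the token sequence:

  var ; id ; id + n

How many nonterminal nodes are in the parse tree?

[Seq [Seq [Seq [E var]] ; [E id]] ; [E [E id] + [E n]]]

8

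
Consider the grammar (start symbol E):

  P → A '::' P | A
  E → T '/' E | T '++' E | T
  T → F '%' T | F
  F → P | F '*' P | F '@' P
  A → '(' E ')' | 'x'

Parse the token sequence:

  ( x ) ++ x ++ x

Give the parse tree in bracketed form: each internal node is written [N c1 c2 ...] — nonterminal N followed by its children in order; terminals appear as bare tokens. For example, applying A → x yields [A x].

E
T ++ E
F ++ E
P ++ E
A ++ E
( E ) ++ E
( T ) ++ E
( F ) ++ E
( P ) ++ E
( A ) ++ E
( x ) ++ E
( x ) ++ T ++ E
( x ) ++ F ++ E
( x ) ++ P ++ E
( x ) ++ A ++ E
( x ) ++ x ++ E
( x ) ++ x ++ T
( x ) ++ x ++ F
( x ) ++ x ++ P
( x ) ++ x ++ A
( x ) ++ x ++ x

[E [T [F [P [A ( [E [T [F [P [A x]]]]] )]]]] ++ [E [T [F [P [A x]]]] ++ [E [T [F [P [A x]]]]]]]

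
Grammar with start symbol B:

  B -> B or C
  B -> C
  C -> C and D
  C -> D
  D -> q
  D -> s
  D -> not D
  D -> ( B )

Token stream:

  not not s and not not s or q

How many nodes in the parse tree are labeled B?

[B [B [C [C [D not [D not [D s]]]] and [D not [D not [D s]]]]] or [C [D q]]]

2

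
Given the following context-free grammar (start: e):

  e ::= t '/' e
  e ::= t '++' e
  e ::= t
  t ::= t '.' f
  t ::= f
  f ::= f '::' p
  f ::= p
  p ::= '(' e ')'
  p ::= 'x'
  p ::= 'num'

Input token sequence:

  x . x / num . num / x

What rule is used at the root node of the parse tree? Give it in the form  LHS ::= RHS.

[e [t [t [f [p x]]] . [f [p x]]] / [e [t [t [f [p num]]] . [f [p num]]] / [e [t [f [p x]]]]]]

e ::= t '/' e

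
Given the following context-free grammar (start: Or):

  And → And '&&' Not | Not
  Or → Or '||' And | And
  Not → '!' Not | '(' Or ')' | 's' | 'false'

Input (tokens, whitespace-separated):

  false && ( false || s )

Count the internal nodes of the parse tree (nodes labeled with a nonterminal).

[Or [And [And [Not false]] && [Not ( [Or [Or [And [Not false]]] || [And [Not s]]] )]]]

11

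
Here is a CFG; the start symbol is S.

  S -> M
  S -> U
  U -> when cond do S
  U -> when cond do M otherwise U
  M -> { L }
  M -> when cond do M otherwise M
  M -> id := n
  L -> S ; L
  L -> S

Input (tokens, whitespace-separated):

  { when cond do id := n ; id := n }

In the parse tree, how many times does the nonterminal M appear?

3

[S [M { [L [S [U when cond do [S [M id := n]]]] ; [L [S [M id := n]]]] }]]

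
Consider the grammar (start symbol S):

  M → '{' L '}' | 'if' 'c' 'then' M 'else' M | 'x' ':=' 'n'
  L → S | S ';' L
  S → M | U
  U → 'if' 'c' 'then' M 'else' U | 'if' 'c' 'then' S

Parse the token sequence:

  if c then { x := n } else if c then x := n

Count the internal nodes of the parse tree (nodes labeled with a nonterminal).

9

[S [U if c then [M { [L [S [M x := n]]] }] else [U if c then [S [M x := n]]]]]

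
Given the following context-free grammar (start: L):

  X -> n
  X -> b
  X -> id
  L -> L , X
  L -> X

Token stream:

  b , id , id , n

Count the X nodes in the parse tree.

[L [L [L [L [X b]] , [X id]] , [X id]] , [X n]]

4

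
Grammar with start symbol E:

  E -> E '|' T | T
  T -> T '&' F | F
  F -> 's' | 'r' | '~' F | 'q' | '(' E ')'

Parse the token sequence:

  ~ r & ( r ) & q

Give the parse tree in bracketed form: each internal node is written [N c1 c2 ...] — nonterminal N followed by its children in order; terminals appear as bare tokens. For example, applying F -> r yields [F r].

E
T
T & F
T & F & F
F & F & F
~ F & F & F
~ r & F & F
~ r & ( E ) & F
~ r & ( T ) & F
~ r & ( F ) & F
~ r & ( r ) & F
~ r & ( r ) & q

[E [T [T [T [F ~ [F r]]] & [F ( [E [T [F r]]] )]] & [F q]]]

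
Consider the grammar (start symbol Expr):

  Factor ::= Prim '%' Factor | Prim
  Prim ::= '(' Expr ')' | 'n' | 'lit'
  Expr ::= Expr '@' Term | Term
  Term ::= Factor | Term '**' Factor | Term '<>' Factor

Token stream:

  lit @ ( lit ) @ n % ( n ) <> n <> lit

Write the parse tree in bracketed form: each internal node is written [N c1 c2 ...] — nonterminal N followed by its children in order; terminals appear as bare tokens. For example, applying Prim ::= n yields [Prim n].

[Expr [Expr [Expr [Term [Factor [Prim lit]]]] @ [Term [Factor [Prim ( [Expr [Term [Factor [Prim lit]]]] )]]]] @ [Term [Term [Term [Factor [Prim n] % [Factor [Prim ( [Expr [Term [Factor [Prim n]]]] )]]]] <> [Factor [Prim n]]] <> [Factor [Prim lit]]]]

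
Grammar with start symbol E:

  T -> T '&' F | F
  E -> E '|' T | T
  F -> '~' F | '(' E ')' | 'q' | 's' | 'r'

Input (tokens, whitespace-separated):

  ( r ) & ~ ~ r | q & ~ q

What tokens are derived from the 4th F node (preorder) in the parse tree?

[E [E [T [T [F ( [E [T [F r]]] )]] & [F ~ [F ~ [F r]]]]] | [T [T [F q]] & [F ~ [F q]]]]

~ r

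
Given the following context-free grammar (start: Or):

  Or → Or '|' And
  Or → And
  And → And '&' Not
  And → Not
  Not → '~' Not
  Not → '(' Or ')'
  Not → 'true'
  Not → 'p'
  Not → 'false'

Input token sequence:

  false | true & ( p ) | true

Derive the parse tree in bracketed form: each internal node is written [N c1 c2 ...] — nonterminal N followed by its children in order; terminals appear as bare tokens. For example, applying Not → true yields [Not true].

[Or [Or [Or [And [Not false]]] | [And [And [Not true]] & [Not ( [Or [And [Not p]]] )]]] | [And [Not true]]]

Or
Or | And
Or | And | And
And | And | And
Not | And | And
false | And | And
false | And & Not | And
false | Not & Not | And
false | true & Not | And
false | true & ( Or ) | And
false | true & ( And ) | And
false | true & ( Not ) | And
false | true & ( p ) | And
false | true & ( p ) | Not
false | true & ( p ) | true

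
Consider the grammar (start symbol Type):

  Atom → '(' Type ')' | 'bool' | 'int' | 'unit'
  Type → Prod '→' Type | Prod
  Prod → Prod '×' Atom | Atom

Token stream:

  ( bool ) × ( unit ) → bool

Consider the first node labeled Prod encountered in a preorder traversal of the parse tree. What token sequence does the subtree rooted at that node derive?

( bool ) × ( unit )

[Type [Prod [Prod [Atom ( [Type [Prod [Atom bool]]] )]] × [Atom ( [Type [Prod [Atom unit]]] )]] → [Type [Prod [Atom bool]]]]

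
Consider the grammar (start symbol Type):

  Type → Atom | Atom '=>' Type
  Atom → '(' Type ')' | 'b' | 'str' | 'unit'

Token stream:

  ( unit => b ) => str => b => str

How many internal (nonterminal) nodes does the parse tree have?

12

[Type [Atom ( [Type [Atom unit] => [Type [Atom b]]] )] => [Type [Atom str] => [Type [Atom b] => [Type [Atom str]]]]]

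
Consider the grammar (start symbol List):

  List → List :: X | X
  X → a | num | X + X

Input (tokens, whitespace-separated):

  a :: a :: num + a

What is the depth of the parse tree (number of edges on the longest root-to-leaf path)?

[List [List [List [X a]] :: [X a]] :: [X [X num] + [X a]]]

4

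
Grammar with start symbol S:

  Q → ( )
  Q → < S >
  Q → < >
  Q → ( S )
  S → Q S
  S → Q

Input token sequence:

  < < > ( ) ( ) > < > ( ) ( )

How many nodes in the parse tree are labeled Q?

7

[S [Q < [S [Q < >] [S [Q ( )] [S [Q ( )]]]] >] [S [Q < >] [S [Q ( )] [S [Q ( )]]]]]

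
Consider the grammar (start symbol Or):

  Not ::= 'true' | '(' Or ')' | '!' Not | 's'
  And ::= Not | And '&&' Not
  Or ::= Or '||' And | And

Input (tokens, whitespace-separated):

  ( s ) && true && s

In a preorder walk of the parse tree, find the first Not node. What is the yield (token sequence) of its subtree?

( s )

[Or [And [And [And [Not ( [Or [And [Not s]]] )]] && [Not true]] && [Not s]]]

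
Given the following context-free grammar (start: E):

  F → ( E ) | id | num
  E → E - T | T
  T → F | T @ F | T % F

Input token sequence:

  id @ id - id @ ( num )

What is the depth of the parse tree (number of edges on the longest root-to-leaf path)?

6

[E [E [T [T [F id]] @ [F id]]] - [T [T [F id]] @ [F ( [E [T [F num]]] )]]]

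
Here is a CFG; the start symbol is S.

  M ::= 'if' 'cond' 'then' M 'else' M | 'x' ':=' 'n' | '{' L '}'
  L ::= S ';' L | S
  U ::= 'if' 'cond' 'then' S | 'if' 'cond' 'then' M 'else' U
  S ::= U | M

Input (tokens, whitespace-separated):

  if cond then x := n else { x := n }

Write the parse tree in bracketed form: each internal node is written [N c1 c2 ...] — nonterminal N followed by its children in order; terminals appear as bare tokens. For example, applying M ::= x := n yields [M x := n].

S
M
if cond then M else M
if cond then x := n else M
if cond then x := n else { L }
if cond then x := n else { S }
if cond then x := n else { M }
if cond then x := n else { x := n }

[S [M if cond then [M x := n] else [M { [L [S [M x := n]]] }]]]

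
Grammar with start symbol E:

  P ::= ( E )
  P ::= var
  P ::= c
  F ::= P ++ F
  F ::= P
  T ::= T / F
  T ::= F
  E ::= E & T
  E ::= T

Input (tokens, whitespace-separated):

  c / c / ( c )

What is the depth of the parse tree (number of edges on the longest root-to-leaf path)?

[E [T [T [T [F [P c]]] / [F [P c]]] / [F [P ( [E [T [F [P c]]]] )]]]]

8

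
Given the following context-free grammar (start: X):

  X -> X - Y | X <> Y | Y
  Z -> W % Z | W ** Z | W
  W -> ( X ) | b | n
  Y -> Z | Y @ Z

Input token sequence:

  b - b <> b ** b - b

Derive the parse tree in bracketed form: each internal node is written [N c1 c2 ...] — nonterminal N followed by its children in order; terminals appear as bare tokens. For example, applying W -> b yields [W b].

X
X - Y
X <> Y - Y
X - Y <> Y - Y
Y - Y <> Y - Y
Z - Y <> Y - Y
W - Y <> Y - Y
b - Y <> Y - Y
b - Z <> Y - Y
b - W <> Y - Y
b - b <> Y - Y
b - b <> Z - Y
b - b <> W ** Z - Y
b - b <> b ** Z - Y
b - b <> b ** W - Y
b - b <> b ** b - Y
b - b <> b ** b - Z
b - b <> b ** b - W
b - b <> b ** b - b

[X [X [X [X [Y [Z [W b]]]] - [Y [Z [W b]]]] <> [Y [Z [W b] ** [Z [W b]]]]] - [Y [Z [W b]]]]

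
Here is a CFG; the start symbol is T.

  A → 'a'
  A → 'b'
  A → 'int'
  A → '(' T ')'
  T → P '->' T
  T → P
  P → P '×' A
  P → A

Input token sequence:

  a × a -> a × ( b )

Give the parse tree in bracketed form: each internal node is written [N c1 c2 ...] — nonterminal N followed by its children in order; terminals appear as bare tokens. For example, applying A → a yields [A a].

T
P -> T
P × A -> T
A × A -> T
a × A -> T
a × a -> T
a × a -> P
a × a -> P × A
a × a -> A × A
a × a -> a × A
a × a -> a × ( T )
a × a -> a × ( P )
a × a -> a × ( A )
a × a -> a × ( b )

[T [P [P [A a]] × [A a]] -> [T [P [P [A a]] × [A ( [T [P [A b]]] )]]]]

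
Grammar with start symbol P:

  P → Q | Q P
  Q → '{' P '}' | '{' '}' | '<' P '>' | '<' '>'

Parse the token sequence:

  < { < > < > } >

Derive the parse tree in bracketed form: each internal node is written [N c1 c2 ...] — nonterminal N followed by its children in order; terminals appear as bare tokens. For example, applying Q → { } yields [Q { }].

[P [Q < [P [Q { [P [Q < >] [P [Q < >]]] }]] >]]

P
Q
< P >
< Q >
< { P } >
< { Q P } >
< { < > P } >
< { < > Q } >
< { < > < > } >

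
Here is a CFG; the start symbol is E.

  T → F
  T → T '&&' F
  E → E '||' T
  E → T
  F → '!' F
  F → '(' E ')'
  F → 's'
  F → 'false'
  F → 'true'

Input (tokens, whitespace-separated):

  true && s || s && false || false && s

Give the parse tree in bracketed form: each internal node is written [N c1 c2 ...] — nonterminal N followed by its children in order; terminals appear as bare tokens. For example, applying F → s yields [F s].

[E [E [E [T [T [F true]] && [F s]]] || [T [T [F s]] && [F false]]] || [T [T [F false]] && [F s]]]

E
E || T
E || T || T
T || T || T
T && F || T || T
F && F || T || T
true && F || T || T
true && s || T || T
true && s || T && F || T
true && s || F && F || T
true && s || s && F || T
true && s || s && false || T
true && s || s && false || T && F
true && s || s && false || F && F
true && s || s && false || false && F
true && s || s && false || false && s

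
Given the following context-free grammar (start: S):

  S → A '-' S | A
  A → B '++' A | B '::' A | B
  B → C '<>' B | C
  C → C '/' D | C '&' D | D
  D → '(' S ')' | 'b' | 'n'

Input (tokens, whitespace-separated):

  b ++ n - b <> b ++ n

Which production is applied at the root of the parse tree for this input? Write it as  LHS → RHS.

S → A '-' S

[S [A [B [C [D b]]] ++ [A [B [C [D n]]]]] - [S [A [B [C [D b]] <> [B [C [D b]]]] ++ [A [B [C [D n]]]]]]]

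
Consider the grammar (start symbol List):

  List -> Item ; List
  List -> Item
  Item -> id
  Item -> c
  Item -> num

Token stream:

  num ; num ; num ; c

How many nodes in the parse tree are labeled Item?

[List [Item num] ; [List [Item num] ; [List [Item num] ; [List [Item c]]]]]

4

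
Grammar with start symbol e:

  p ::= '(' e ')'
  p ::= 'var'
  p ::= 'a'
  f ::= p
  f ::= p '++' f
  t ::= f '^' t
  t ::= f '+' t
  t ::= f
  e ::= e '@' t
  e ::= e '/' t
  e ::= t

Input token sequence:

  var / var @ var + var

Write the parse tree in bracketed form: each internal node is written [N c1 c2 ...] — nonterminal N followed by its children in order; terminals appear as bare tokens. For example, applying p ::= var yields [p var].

[e [e [e [t [f [p var]]]] / [t [f [p var]]]] @ [t [f [p var]] + [t [f [p var]]]]]

e
e @ t
e / t @ t
t / t @ t
f / t @ t
p / t @ t
var / t @ t
var / f @ t
var / p @ t
var / var @ t
var / var @ f + t
var / var @ p + t
var / var @ var + t
var / var @ var + f
var / var @ var + p
var / var @ var + var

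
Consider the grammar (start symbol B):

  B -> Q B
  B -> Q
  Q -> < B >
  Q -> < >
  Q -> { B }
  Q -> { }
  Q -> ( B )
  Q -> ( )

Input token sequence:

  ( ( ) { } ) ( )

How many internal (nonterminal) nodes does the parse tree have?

[B [Q ( [B [Q ( )] [B [Q { }]]] )] [B [Q ( )]]]

8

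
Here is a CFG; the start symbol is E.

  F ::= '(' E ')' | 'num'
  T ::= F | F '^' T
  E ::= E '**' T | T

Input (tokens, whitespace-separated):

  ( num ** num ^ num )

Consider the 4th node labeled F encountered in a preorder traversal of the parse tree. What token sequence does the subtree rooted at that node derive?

[E [T [F ( [E [E [T [F num]]] ** [T [F num] ^ [T [F num]]]] )]]]

num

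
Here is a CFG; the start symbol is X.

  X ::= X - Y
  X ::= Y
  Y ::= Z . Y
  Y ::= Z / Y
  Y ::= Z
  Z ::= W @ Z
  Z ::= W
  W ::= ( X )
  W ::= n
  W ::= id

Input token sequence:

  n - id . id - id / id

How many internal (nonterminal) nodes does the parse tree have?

18

[X [X [X [Y [Z [W n]]]] - [Y [Z [W id]] . [Y [Z [W id]]]]] - [Y [Z [W id]] / [Y [Z [W id]]]]]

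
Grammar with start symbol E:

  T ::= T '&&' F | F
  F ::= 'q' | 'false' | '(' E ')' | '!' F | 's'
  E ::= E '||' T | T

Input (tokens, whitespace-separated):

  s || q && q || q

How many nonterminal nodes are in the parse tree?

11

[E [E [E [T [F s]]] || [T [T [F q]] && [F q]]] || [T [F q]]]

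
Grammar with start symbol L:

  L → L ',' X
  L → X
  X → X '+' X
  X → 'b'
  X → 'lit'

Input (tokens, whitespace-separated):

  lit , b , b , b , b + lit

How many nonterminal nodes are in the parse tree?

12

[L [L [L [L [L [X lit]] , [X b]] , [X b]] , [X b]] , [X [X b] + [X lit]]]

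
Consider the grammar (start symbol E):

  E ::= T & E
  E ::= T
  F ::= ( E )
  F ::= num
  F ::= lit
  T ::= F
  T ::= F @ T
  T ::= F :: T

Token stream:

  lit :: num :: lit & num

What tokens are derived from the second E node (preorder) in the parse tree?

[E [T [F lit] :: [T [F num] :: [T [F lit]]]] & [E [T [F num]]]]

num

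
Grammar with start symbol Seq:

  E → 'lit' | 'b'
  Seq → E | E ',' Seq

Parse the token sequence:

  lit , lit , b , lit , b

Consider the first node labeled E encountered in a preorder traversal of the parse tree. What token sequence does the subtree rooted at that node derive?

lit

[Seq [E lit] , [Seq [E lit] , [Seq [E b] , [Seq [E lit] , [Seq [E b]]]]]]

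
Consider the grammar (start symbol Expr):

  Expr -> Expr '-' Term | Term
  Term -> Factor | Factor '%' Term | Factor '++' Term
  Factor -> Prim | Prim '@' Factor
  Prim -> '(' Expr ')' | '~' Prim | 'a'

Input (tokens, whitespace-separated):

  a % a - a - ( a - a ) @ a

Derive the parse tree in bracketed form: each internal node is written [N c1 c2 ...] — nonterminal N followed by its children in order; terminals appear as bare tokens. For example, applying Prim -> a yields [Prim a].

[Expr [Expr [Expr [Term [Factor [Prim a]] % [Term [Factor [Prim a]]]]] - [Term [Factor [Prim a]]]] - [Term [Factor [Prim ( [Expr [Expr [Term [Factor [Prim a]]]] - [Term [Factor [Prim a]]]] )] @ [Factor [Prim a]]]]]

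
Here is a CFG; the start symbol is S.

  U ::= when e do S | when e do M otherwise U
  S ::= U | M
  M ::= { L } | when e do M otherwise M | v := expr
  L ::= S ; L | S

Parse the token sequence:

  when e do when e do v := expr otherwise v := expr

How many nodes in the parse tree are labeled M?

[S [U when e do [S [M when e do [M v := expr] otherwise [M v := expr]]]]]

3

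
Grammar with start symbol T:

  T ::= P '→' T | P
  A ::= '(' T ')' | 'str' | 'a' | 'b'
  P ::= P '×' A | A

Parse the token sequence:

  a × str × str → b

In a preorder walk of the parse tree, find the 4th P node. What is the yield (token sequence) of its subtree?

[T [P [P [P [A a]] × [A str]] × [A str]] → [T [P [A b]]]]

b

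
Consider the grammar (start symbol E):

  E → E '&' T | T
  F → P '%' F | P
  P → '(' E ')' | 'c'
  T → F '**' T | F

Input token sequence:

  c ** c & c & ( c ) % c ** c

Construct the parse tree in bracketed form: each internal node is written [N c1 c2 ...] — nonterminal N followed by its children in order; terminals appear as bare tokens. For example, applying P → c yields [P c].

[E [E [E [T [F [P c]] ** [T [F [P c]]]]] & [T [F [P c]]]] & [T [F [P ( [E [T [F [P c]]]] )] % [F [P c]]] ** [T [F [P c]]]]]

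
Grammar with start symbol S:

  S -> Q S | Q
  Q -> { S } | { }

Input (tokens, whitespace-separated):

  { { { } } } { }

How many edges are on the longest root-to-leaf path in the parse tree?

[S [Q { [S [Q { [S [Q { }]] }]] }] [S [Q { }]]]

6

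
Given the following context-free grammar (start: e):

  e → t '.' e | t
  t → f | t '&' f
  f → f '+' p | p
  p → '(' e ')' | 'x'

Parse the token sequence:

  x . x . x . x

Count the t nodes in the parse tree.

[e [t [f [p x]]] . [e [t [f [p x]]] . [e [t [f [p x]]] . [e [t [f [p x]]]]]]]

4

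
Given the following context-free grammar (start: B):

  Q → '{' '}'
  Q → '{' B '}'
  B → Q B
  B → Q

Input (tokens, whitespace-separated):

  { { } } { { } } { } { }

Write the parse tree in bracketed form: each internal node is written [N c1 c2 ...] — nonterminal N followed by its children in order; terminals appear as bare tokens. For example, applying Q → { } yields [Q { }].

[B [Q { [B [Q { }]] }] [B [Q { [B [Q { }]] }] [B [Q { }] [B [Q { }]]]]]

B
Q B
{ B } B
{ Q } B
{ { } } B
{ { } } Q B
{ { } } { B } B
{ { } } { Q } B
{ { } } { { } } B
{ { } } { { } } Q B
{ { } } { { } } { } B
{ { } } { { } } { } Q
{ { } } { { } } { } { }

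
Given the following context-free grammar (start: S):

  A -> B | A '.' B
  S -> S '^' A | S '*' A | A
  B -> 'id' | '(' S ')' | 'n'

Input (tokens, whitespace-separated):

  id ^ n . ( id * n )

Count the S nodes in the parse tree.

4

[S [S [A [B id]]] ^ [A [A [B n]] . [B ( [S [S [A [B id]]] * [A [B n]]] )]]]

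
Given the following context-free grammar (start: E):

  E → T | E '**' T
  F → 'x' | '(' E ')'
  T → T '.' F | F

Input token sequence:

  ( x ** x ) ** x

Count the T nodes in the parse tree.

[E [E [T [F ( [E [E [T [F x]]] ** [T [F x]]] )]]] ** [T [F x]]]

4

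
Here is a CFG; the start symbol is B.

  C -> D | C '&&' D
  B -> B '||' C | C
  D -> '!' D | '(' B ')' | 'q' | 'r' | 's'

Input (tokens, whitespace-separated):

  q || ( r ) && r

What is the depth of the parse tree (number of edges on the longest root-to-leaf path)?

[B [B [C [D q]]] || [C [C [D ( [B [C [D r]]] )]] && [D r]]]

7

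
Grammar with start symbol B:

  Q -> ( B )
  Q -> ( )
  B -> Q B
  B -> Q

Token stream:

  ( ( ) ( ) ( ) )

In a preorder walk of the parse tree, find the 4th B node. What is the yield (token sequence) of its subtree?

[B [Q ( [B [Q ( )] [B [Q ( )] [B [Q ( )]]]] )]]

( )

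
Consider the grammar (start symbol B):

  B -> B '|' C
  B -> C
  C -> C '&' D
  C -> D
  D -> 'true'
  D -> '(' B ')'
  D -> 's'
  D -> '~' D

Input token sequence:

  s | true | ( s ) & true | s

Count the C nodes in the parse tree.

6

[B [B [B [B [C [D s]]] | [C [D true]]] | [C [C [D ( [B [C [D s]]] )]] & [D true]]] | [C [D s]]]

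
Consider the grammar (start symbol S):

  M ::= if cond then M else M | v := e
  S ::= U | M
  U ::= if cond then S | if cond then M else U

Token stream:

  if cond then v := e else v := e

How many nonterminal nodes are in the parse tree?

[S [M if cond then [M v := e] else [M v := e]]]

4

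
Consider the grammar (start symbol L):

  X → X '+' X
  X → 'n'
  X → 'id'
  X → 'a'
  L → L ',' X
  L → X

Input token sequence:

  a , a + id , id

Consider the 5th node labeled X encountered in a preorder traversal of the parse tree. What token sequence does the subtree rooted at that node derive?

id

[L [L [L [X a]] , [X [X a] + [X id]]] , [X id]]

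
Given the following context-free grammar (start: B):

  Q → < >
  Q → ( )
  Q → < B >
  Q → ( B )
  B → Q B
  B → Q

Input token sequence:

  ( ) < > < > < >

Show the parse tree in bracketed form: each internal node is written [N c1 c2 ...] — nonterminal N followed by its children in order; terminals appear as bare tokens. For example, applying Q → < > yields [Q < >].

[B [Q ( )] [B [Q < >] [B [Q < >] [B [Q < >]]]]]

B
Q B
( ) B
( ) Q B
( ) < > B
( ) < > Q B
( ) < > < > B
( ) < > < > Q
( ) < > < > < >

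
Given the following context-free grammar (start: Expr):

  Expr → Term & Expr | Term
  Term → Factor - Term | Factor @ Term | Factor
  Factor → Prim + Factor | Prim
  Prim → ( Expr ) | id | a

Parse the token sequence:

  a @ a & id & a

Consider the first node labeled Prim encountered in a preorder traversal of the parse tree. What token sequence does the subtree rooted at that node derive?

a

[Expr [Term [Factor [Prim a]] @ [Term [Factor [Prim a]]]] & [Expr [Term [Factor [Prim id]]] & [Expr [Term [Factor [Prim a]]]]]]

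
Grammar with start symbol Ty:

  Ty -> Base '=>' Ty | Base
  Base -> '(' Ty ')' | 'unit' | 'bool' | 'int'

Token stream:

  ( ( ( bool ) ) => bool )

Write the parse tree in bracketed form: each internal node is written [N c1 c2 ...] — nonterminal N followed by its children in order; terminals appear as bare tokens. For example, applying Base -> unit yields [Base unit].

Ty
Base
( Ty )
( Base => Ty )
( ( Ty ) => Ty )
( ( Base ) => Ty )
( ( ( Ty ) ) => Ty )
( ( ( Base ) ) => Ty )
( ( ( bool ) ) => Ty )
( ( ( bool ) ) => Base )
( ( ( bool ) ) => bool )

[Ty [Base ( [Ty [Base ( [Ty [Base ( [Ty [Base bool]] )]] )] => [Ty [Base bool]]] )]]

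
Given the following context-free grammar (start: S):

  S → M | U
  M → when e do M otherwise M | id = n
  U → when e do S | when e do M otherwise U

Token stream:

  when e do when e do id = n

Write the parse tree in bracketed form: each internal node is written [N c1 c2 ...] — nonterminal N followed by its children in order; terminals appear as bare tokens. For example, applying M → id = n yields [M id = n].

S
U
when e do S
when e do U
when e do when e do S
when e do when e do M
when e do when e do id = n

[S [U when e do [S [U when e do [S [M id = n]]]]]]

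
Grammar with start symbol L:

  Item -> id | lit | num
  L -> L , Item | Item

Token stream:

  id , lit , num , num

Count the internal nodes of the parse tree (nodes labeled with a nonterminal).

[L [L [L [L [Item id]] , [Item lit]] , [Item num]] , [Item num]]

8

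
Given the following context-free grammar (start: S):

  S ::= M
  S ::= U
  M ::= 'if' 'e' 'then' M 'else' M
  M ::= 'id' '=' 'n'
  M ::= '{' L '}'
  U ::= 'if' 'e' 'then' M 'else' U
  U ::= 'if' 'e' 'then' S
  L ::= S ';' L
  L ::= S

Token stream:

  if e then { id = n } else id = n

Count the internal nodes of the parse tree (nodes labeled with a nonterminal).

[S [M if e then [M { [L [S [M id = n]]] }] else [M id = n]]]

7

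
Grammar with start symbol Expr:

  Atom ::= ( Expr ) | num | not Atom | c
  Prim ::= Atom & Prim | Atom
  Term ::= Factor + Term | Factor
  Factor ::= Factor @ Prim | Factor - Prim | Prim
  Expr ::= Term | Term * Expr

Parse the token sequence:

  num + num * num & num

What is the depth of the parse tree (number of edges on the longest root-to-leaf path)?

7

[Expr [Term [Factor [Prim [Atom num]]] + [Term [Factor [Prim [Atom num]]]]] * [Expr [Term [Factor [Prim [Atom num] & [Prim [Atom num]]]]]]]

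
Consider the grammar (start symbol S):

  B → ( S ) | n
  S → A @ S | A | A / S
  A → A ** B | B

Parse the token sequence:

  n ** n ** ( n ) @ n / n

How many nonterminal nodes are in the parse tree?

[S [A [A [A [B n]] ** [B n]] ** [B ( [S [A [B n]]] )]] @ [S [A [B n]] / [S [A [B n]]]]]

16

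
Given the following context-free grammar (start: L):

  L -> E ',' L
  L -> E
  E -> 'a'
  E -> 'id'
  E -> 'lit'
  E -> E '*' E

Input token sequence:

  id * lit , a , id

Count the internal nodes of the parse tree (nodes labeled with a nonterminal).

[L [E [E id] * [E lit]] , [L [E a] , [L [E id]]]]

8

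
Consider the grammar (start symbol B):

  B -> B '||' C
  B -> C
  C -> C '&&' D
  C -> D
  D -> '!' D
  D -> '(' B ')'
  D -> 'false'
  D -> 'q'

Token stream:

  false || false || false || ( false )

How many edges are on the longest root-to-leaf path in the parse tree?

6

[B [B [B [B [C [D false]]] || [C [D false]]] || [C [D false]]] || [C [D ( [B [C [D false]]] )]]]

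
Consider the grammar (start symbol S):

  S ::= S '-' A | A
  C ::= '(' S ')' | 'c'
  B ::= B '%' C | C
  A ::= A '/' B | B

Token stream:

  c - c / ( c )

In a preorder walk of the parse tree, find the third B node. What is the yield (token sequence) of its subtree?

( c )

[S [S [A [B [C c]]]] - [A [A [B [C c]]] / [B [C ( [S [A [B [C c]]]] )]]]]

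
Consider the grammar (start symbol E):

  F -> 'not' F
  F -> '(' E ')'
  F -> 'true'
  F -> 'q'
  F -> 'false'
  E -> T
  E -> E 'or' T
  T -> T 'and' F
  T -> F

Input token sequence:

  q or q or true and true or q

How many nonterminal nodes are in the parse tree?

14

[E [E [E [E [T [F q]]] or [T [F q]]] or [T [T [F true]] and [F true]]] or [T [F q]]]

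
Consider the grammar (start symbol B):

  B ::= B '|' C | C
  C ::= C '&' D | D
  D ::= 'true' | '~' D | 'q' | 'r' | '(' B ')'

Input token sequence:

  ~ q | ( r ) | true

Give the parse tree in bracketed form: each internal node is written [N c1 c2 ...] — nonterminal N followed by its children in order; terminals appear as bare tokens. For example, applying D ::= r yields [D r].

[B [B [B [C [D ~ [D q]]]] | [C [D ( [B [C [D r]]] )]]] | [C [D true]]]

B
B | C
B | C | C
C | C | C
D | C | C
~ D | C | C
~ q | C | C
~ q | D | C
~ q | ( B ) | C
~ q | ( C ) | C
~ q | ( D ) | C
~ q | ( r ) | C
~ q | ( r ) | D
~ q | ( r ) | true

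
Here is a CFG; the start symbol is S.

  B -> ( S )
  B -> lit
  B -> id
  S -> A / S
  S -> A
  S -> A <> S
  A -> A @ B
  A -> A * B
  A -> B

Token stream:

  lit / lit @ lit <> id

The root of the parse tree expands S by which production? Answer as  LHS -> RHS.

[S [A [B lit]] / [S [A [A [B lit]] @ [B lit]] <> [S [A [B id]]]]]

S -> A / S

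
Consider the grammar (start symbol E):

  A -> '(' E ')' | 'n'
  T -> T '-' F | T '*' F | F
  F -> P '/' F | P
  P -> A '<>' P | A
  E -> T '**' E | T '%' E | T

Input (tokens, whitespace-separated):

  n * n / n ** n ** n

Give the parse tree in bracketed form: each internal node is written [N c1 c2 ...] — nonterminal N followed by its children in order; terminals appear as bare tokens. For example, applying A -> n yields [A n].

[E [T [T [F [P [A n]]]] * [F [P [A n]] / [F [P [A n]]]]] ** [E [T [F [P [A n]]]] ** [E [T [F [P [A n]]]]]]]

E
T ** E
T * F ** E
F * F ** E
P * F ** E
A * F ** E
n * F ** E
n * P / F ** E
n * A / F ** E
n * n / F ** E
n * n / P ** E
n * n / A ** E
n * n / n ** E
n * n / n ** T ** E
n * n / n ** F ** E
n * n / n ** P ** E
n * n / n ** A ** E
n * n / n ** n ** E
n * n / n ** n ** T
n * n / n ** n ** F
n * n / n ** n ** P
n * n / n ** n ** A
n * n / n ** n ** n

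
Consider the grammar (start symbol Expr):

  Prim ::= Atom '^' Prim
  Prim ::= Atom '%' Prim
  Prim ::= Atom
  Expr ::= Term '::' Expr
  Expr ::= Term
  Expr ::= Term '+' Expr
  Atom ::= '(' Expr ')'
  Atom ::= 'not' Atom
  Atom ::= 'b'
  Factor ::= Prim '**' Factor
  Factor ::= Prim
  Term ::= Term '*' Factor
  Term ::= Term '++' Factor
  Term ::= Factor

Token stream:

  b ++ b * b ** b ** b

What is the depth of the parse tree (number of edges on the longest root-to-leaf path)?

[Expr [Term [Term [Term [Factor [Prim [Atom b]]]] ++ [Factor [Prim [Atom b]]]] * [Factor [Prim [Atom b]] ** [Factor [Prim [Atom b]] ** [Factor [Prim [Atom b]]]]]]]

7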